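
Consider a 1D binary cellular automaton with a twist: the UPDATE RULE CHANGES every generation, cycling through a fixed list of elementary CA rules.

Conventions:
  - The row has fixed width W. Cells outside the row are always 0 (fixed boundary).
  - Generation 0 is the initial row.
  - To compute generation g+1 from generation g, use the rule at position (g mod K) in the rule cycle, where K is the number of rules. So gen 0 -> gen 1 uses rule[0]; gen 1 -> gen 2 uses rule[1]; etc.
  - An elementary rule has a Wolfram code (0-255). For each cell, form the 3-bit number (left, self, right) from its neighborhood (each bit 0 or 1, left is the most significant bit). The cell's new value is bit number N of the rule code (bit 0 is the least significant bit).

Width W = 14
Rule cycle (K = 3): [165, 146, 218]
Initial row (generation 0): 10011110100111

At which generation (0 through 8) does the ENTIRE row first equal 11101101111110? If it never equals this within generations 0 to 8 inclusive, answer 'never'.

Gen 0: 10011110100111
Gen 1 (rule 165): 10001101100010
Gen 2 (rule 146): 01010000010101
Gen 3 (rule 218): 10001000100000
Gen 4 (rule 165): 10101010101111
Gen 5 (rule 146): 00000000000110
Gen 6 (rule 218): 00000000001111
Gen 7 (rule 165): 11111111100110
Gen 8 (rule 146): 01111111011001

Answer: never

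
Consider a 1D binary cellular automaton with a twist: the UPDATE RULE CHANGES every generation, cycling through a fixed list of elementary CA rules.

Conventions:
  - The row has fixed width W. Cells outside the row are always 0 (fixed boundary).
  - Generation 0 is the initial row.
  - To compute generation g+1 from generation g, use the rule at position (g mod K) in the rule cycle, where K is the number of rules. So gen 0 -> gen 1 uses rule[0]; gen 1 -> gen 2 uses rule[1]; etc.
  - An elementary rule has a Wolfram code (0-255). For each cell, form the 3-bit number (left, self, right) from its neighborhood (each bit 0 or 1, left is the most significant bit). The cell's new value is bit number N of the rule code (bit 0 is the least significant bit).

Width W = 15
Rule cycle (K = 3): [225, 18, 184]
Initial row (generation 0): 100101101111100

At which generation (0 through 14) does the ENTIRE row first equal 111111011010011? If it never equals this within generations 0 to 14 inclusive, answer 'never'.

Gen 0: 100101101111100
Gen 1 (rule 225): 000010110111101
Gen 2 (rule 18): 000100000000000
Gen 3 (rule 184): 000010000000000
Gen 4 (rule 225): 111000111111111
Gen 5 (rule 18): 000101000000000
Gen 6 (rule 184): 000010100000000
Gen 7 (rule 225): 111001001111111
Gen 8 (rule 18): 000110110000000
Gen 9 (rule 184): 000101101000000
Gen 10 (rule 225): 110010110011111
Gen 11 (rule 18): 001100001100000
Gen 12 (rule 184): 001010001010000
Gen 13 (rule 225): 100100100100111
Gen 14 (rule 18): 011011011011000

Answer: never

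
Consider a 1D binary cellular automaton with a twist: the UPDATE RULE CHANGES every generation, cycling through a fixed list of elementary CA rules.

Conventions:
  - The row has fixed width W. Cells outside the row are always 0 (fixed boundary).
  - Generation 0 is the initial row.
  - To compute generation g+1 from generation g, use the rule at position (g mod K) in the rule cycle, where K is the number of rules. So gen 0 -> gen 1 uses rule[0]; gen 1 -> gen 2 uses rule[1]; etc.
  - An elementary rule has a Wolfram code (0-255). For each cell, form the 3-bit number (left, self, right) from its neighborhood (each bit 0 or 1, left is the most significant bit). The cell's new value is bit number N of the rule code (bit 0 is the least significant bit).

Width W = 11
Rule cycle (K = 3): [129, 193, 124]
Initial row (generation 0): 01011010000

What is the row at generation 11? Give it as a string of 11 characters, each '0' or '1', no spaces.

Answer: 11111110001

Derivation:
Gen 0: 01011010000
Gen 1 (rule 129): 00000000111
Gen 2 (rule 193): 11111110011
Gen 3 (rule 124): 10000011011
Gen 4 (rule 129): 00111000000
Gen 5 (rule 193): 10011011111
Gen 6 (rule 124): 11011110001
Gen 7 (rule 129): 00001100100
Gen 8 (rule 193): 11100100001
Gen 9 (rule 124): 10110110001
Gen 10 (rule 129): 00000000100
Gen 11 (rule 193): 11111110001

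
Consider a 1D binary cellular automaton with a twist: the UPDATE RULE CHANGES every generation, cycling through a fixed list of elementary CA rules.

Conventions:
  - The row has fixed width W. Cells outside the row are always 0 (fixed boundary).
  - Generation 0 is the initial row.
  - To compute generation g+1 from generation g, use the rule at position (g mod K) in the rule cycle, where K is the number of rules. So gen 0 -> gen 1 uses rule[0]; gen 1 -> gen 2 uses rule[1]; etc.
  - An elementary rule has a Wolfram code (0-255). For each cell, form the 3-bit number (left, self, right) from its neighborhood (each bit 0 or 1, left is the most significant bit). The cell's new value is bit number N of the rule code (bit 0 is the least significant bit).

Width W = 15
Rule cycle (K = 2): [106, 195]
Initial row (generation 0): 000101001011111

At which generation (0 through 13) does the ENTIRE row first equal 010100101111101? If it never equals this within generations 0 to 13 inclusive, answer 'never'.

Answer: never

Derivation:
Gen 0: 000101001011111
Gen 1 (rule 106): 001010010110001
Gen 2 (rule 195): 110000100010110
Gen 3 (rule 106): 110001000101110
Gen 4 (rule 195): 010110011000110
Gen 5 (rule 106): 101110111001110
Gen 6 (rule 195): 000110011010110
Gen 7 (rule 106): 001110111101110
Gen 8 (rule 195): 110110011100110
Gen 9 (rule 106): 111110110101110
Gen 10 (rule 195): 011110010000110
Gen 11 (rule 106): 110010100001110
Gen 12 (rule 195): 010100001110110
Gen 13 (rule 106): 101000011011110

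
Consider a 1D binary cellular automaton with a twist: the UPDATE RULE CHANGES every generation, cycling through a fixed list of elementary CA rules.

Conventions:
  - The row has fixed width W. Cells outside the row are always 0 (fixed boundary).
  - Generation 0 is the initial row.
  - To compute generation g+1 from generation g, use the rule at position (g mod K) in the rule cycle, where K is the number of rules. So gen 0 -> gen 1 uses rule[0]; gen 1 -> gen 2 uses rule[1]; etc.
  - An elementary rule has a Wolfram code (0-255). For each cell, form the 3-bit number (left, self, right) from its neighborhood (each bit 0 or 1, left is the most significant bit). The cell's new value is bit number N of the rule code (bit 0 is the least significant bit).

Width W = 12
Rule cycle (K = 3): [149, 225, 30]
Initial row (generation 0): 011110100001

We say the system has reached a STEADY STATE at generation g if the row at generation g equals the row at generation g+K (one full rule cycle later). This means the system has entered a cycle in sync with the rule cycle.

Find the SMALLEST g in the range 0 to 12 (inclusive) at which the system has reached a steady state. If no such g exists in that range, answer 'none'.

Gen 0: 011110100001
Gen 1 (rule 149): 001100111101
Gen 2 (rule 225): 100100011110
Gen 3 (rule 30): 111110110001
Gen 4 (rule 149): 011100001101
Gen 5 (rule 225): 001101100110
Gen 6 (rule 30): 011001011101
Gen 7 (rule 149): 000101001001
Gen 8 (rule 225): 110010000000
Gen 9 (rule 30): 101111000000
Gen 10 (rule 149): 100110111111
Gen 11 (rule 225): 000011011111
Gen 12 (rule 30): 000110010000
Gen 13 (rule 149): 110001011111
Gen 14 (rule 225): 010100101111
Gen 15 (rule 30): 110111101000

Answer: none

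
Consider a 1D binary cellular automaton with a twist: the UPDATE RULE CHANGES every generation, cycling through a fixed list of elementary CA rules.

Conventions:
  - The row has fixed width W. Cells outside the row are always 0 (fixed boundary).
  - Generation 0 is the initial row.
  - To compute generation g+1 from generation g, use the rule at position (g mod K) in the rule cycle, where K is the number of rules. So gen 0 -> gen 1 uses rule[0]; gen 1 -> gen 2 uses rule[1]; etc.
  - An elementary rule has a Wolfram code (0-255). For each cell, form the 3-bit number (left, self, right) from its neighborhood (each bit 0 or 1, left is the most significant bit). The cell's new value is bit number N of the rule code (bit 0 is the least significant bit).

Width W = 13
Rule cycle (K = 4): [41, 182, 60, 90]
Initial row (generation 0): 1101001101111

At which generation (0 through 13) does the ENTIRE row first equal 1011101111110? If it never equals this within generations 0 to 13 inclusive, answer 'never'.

Answer: never

Derivation:
Gen 0: 1101001101111
Gen 1 (rule 41): 1010001011000
Gen 2 (rule 182): 1111011100100
Gen 3 (rule 60): 1000110010110
Gen 4 (rule 90): 0101111100111
Gen 5 (rule 41): 0011000000100
Gen 6 (rule 182): 0100100001110
Gen 7 (rule 60): 0110110001001
Gen 8 (rule 90): 1110111010110
Gen 9 (rule 41): 1001100101100
Gen 10 (rule 182): 1110011110010
Gen 11 (rule 60): 1001010001011
Gen 12 (rule 90): 0110001010011
Gen 13 (rule 41): 0100100100010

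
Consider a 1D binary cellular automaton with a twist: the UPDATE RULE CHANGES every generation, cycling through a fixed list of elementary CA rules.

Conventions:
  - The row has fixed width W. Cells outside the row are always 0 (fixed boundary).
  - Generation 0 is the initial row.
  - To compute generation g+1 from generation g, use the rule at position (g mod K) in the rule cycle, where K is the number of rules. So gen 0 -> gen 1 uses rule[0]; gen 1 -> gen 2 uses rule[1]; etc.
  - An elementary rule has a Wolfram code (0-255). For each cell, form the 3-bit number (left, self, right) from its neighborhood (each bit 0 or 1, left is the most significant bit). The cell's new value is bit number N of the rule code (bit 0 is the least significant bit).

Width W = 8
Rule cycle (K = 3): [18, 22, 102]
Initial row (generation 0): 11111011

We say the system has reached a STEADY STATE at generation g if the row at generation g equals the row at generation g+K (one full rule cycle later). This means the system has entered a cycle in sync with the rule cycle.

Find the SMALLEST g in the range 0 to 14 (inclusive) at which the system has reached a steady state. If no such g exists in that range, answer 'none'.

Gen 0: 11111011
Gen 1 (rule 18): 00000000
Gen 2 (rule 22): 00000000
Gen 3 (rule 102): 00000000
Gen 4 (rule 18): 00000000
Gen 5 (rule 22): 00000000
Gen 6 (rule 102): 00000000
Gen 7 (rule 18): 00000000
Gen 8 (rule 22): 00000000
Gen 9 (rule 102): 00000000
Gen 10 (rule 18): 00000000
Gen 11 (rule 22): 00000000
Gen 12 (rule 102): 00000000
Gen 13 (rule 18): 00000000
Gen 14 (rule 22): 00000000
Gen 15 (rule 102): 00000000
Gen 16 (rule 18): 00000000
Gen 17 (rule 22): 00000000

Answer: 1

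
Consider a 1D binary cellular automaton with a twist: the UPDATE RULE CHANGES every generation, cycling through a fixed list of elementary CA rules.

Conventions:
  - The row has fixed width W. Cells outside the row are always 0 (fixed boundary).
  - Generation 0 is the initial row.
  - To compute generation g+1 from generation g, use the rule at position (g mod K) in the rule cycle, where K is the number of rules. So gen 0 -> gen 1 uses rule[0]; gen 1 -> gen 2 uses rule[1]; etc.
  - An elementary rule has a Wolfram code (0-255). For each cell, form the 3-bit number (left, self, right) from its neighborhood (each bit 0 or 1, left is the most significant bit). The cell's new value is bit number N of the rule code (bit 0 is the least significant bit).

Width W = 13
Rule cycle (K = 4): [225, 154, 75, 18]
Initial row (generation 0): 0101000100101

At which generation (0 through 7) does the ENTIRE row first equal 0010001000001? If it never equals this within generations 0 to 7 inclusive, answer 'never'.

Answer: 5

Derivation:
Gen 0: 0101000100101
Gen 1 (rule 225): 0010010000010
Gen 2 (rule 154): 0101101000101
Gen 3 (rule 75): 1001100011000
Gen 4 (rule 18): 0110010100100
Gen 5 (rule 225): 0010001000001
Gen 6 (rule 154): 0101010100010
Gen 7 (rule 75): 1000000001100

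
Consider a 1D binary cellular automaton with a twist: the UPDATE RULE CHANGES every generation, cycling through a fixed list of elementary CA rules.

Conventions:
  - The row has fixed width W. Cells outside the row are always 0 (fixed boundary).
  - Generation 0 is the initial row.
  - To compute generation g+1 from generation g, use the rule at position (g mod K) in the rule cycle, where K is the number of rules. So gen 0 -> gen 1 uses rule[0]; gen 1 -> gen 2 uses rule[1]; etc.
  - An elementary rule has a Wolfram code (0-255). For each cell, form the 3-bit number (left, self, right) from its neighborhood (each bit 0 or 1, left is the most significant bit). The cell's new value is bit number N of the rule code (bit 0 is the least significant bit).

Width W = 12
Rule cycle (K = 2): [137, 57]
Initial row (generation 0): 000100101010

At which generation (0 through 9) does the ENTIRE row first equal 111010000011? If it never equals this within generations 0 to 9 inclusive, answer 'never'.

Gen 0: 000100101010
Gen 1 (rule 137): 110000000000
Gen 2 (rule 57): 101111111111
Gen 3 (rule 137): 001111111110
Gen 4 (rule 57): 101000000001
Gen 5 (rule 137): 000011111100
Gen 6 (rule 57): 111010000011
Gen 7 (rule 137): 110000111010
Gen 8 (rule 57): 101110100101
Gen 9 (rule 137): 001100000000

Answer: 6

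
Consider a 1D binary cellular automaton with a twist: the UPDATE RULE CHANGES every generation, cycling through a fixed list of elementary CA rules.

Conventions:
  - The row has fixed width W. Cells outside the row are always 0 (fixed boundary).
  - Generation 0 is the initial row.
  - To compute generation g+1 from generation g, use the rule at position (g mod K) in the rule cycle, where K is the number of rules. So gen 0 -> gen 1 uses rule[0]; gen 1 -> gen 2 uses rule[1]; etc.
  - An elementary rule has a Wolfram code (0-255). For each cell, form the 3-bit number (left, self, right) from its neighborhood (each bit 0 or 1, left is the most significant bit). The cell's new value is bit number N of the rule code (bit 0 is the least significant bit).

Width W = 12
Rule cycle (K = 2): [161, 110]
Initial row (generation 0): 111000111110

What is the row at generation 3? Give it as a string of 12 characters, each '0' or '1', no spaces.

Answer: 001001001001

Derivation:
Gen 0: 111000111110
Gen 1 (rule 161): 010010011100
Gen 2 (rule 110): 110110110100
Gen 3 (rule 161): 001001001001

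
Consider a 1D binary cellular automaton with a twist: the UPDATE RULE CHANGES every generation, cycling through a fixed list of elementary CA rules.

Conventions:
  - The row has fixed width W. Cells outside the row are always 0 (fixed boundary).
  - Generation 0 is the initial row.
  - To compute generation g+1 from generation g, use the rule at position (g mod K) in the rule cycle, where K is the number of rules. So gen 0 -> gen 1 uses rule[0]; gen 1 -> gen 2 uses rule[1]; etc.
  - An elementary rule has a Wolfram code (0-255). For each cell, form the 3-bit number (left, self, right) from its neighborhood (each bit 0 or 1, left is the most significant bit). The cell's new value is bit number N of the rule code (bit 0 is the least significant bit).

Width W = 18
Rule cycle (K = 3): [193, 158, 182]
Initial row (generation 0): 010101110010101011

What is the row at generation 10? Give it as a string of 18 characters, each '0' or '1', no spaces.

Gen 0: 010101110010101011
Gen 1 (rule 193): 000000110000000001
Gen 2 (rule 158): 000001101000000011
Gen 3 (rule 182): 000010011100000100
Gen 4 (rule 193): 111000001101110001
Gen 5 (rule 158): 110100011001101011
Gen 6 (rule 182): 001110100110011100
Gen 7 (rule 193): 100110000010001101
Gen 8 (rule 158): 111101000111011001
Gen 9 (rule 182): 011011101010100111
Gen 10 (rule 193): 001001100000000011

Answer: 001001100000000011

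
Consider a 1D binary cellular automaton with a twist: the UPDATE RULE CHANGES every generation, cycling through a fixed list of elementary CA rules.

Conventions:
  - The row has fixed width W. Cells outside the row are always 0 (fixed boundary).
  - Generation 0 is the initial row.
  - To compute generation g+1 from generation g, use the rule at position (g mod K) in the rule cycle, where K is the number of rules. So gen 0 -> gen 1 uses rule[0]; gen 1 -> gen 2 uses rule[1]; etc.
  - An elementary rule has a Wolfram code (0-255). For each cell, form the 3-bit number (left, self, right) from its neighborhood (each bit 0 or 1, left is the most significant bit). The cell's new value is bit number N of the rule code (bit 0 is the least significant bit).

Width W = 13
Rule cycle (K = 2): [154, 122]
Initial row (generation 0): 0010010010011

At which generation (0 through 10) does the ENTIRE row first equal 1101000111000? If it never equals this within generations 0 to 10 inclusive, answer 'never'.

Gen 0: 0010010010011
Gen 1 (rule 154): 0101101101110
Gen 2 (rule 122): 1011111111011
Gen 3 (rule 154): 0011111110010
Gen 4 (rule 122): 0110000011101
Gen 5 (rule 154): 1101000111000
Gen 6 (rule 122): 1110101101100
Gen 7 (rule 154): 1100001001010
Gen 8 (rule 122): 1110010110101
Gen 9 (rule 154): 1101100100000
Gen 10 (rule 122): 1111111010000

Answer: 5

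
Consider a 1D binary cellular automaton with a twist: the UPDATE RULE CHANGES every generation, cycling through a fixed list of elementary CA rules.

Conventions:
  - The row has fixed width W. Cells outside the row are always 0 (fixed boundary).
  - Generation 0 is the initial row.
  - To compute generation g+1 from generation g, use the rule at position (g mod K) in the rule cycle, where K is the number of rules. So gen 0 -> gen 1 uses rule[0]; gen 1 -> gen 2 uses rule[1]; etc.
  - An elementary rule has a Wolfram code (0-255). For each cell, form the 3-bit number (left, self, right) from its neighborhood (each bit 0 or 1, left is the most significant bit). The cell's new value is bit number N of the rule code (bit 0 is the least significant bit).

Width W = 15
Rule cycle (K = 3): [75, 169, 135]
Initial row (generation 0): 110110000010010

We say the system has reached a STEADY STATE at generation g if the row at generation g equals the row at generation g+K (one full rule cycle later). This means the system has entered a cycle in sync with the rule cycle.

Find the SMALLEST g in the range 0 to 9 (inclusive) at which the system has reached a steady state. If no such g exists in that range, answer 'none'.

Gen 0: 110110000010010
Gen 1 (rule 75): 110110111100100
Gen 2 (rule 169): 101101111000001
Gen 3 (rule 135): 100000110011111
Gen 4 (rule 75): 001111110110001
Gen 5 (rule 169): 101111101100100
Gen 6 (rule 135): 100111000001101
Gen 7 (rule 75): 001101011111100
Gen 8 (rule 169): 101010111111001
Gen 9 (rule 135): 101010011110011
Gen 10 (rule 75): 000000110010111
Gen 11 (rule 169): 111110100001110
Gen 12 (rule 135): 011100101110100

Answer: none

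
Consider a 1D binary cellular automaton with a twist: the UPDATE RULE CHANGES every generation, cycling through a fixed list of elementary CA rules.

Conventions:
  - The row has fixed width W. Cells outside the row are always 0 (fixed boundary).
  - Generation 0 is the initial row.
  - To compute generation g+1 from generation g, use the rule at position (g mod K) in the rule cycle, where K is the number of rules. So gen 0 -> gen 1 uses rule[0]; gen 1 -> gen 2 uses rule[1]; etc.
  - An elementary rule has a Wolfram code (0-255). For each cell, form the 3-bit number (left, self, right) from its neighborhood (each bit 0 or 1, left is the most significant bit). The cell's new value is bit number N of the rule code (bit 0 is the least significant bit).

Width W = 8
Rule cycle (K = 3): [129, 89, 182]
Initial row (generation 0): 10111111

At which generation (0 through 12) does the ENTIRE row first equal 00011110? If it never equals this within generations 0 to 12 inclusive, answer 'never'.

Gen 0: 10111111
Gen 1 (rule 129): 00011110
Gen 2 (rule 89): 11010011
Gen 3 (rule 182): 00111100
Gen 4 (rule 129): 10011001
Gen 5 (rule 89): 01011100
Gen 6 (rule 182): 11101010
Gen 7 (rule 129): 01000000
Gen 8 (rule 89): 00111111
Gen 9 (rule 182): 01011110
Gen 10 (rule 129): 00001100
Gen 11 (rule 89): 11101111
Gen 12 (rule 182): 01010110

Answer: 1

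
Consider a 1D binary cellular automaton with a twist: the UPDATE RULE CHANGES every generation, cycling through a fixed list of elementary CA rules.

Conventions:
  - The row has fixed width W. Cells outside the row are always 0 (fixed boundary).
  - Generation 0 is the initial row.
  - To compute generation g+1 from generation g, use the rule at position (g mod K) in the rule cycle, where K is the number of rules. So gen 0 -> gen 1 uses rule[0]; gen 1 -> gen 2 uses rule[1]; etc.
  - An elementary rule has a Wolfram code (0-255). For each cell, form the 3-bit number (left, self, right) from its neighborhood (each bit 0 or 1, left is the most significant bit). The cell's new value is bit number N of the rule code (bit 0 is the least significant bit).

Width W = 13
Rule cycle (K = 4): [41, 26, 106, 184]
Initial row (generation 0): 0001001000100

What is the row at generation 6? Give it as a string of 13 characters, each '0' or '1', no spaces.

Answer: 0101101100010

Derivation:
Gen 0: 0001001000100
Gen 1 (rule 41): 1100000010001
Gen 2 (rule 26): 1010000101010
Gen 3 (rule 106): 0100001010100
Gen 4 (rule 184): 0010000101010
Gen 5 (rule 41): 1000110010100
Gen 6 (rule 26): 0101101100010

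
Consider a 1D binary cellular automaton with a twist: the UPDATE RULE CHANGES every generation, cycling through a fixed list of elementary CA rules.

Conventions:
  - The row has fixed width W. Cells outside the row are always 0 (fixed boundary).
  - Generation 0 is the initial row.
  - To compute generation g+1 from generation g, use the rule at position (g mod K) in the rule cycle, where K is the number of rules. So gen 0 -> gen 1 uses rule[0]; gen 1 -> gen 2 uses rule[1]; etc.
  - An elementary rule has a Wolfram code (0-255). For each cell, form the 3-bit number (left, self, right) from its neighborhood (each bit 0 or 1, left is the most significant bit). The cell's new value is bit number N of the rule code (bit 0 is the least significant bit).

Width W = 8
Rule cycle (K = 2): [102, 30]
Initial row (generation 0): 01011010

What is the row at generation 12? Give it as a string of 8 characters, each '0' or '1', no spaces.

Gen 0: 01011010
Gen 1 (rule 102): 11101110
Gen 2 (rule 30): 10001001
Gen 3 (rule 102): 10011011
Gen 4 (rule 30): 11110010
Gen 5 (rule 102): 00010110
Gen 6 (rule 30): 00110101
Gen 7 (rule 102): 01011111
Gen 8 (rule 30): 11010000
Gen 9 (rule 102): 01110000
Gen 10 (rule 30): 11001000
Gen 11 (rule 102): 01011000
Gen 12 (rule 30): 11010100

Answer: 11010100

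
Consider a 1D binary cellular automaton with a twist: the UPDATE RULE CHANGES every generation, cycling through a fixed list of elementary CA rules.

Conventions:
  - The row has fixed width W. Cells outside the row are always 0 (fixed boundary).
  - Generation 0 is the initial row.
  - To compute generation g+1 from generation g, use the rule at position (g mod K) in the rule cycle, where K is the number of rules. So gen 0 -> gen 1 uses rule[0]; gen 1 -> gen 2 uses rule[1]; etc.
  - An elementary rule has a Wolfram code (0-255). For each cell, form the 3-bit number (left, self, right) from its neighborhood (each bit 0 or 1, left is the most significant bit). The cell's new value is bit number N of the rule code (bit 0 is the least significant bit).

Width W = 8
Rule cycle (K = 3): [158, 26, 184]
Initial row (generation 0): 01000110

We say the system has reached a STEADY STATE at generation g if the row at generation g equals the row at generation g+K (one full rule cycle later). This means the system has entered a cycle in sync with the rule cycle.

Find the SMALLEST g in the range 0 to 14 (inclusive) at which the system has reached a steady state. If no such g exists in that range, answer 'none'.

Answer: 3

Derivation:
Gen 0: 01000110
Gen 1 (rule 158): 11101101
Gen 2 (rule 26): 10001000
Gen 3 (rule 184): 01000100
Gen 4 (rule 158): 11101110
Gen 5 (rule 26): 10001001
Gen 6 (rule 184): 01000100
Gen 7 (rule 158): 11101110
Gen 8 (rule 26): 10001001
Gen 9 (rule 184): 01000100
Gen 10 (rule 158): 11101110
Gen 11 (rule 26): 10001001
Gen 12 (rule 184): 01000100
Gen 13 (rule 158): 11101110
Gen 14 (rule 26): 10001001
Gen 15 (rule 184): 01000100
Gen 16 (rule 158): 11101110
Gen 17 (rule 26): 10001001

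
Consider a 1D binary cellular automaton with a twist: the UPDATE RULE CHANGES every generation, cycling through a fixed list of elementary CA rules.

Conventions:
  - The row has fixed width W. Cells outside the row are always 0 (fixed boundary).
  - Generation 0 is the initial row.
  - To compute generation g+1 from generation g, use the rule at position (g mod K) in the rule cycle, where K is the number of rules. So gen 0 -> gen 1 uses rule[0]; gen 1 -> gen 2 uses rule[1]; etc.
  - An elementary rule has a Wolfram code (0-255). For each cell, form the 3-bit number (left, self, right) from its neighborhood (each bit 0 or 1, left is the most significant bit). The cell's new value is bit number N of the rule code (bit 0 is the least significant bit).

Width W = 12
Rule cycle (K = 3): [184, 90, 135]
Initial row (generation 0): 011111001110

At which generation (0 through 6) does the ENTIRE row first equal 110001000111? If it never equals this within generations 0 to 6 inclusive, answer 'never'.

Answer: never

Derivation:
Gen 0: 011111001110
Gen 1 (rule 184): 011110101101
Gen 2 (rule 90): 110010001100
Gen 3 (rule 135): 000110110001
Gen 4 (rule 184): 000101101000
Gen 5 (rule 90): 001001100100
Gen 6 (rule 135): 111010001101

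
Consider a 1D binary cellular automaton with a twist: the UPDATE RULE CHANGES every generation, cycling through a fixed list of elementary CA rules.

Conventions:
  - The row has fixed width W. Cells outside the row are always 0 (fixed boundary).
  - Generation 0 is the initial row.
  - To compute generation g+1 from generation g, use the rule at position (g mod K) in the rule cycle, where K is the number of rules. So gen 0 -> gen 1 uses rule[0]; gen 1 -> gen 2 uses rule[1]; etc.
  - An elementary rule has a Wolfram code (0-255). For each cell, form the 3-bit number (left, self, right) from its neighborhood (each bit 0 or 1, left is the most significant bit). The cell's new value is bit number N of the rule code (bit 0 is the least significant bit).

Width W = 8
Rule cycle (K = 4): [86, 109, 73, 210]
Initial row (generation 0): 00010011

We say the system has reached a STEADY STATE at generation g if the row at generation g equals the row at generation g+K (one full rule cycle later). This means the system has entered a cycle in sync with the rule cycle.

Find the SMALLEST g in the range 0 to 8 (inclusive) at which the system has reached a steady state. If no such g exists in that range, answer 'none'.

Gen 0: 00010011
Gen 1 (rule 86): 00111101
Gen 2 (rule 109): 10100111
Gen 3 (rule 73): 00000101
Gen 4 (rule 210): 00001000
Gen 5 (rule 86): 00011100
Gen 6 (rule 109): 11010101
Gen 7 (rule 73): 11000000
Gen 8 (rule 210): 01100000
Gen 9 (rule 86): 10110000
Gen 10 (rule 109): 11110111
Gen 11 (rule 73): 10010101
Gen 12 (rule 210): 01100000

Answer: 8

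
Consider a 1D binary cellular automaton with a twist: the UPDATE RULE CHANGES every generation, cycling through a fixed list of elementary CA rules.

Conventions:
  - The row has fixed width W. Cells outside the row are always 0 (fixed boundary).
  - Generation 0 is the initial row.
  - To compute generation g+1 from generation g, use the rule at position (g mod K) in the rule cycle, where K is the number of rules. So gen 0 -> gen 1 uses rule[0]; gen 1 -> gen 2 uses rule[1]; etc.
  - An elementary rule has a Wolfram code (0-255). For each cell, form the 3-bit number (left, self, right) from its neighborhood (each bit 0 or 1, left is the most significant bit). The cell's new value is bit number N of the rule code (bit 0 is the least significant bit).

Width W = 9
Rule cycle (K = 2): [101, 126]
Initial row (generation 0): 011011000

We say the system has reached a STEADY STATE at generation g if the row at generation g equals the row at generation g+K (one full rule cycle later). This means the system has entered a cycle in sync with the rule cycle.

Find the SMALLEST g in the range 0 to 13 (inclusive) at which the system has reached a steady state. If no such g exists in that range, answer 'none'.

Answer: none

Derivation:
Gen 0: 011011000
Gen 1 (rule 101): 001101011
Gen 2 (rule 126): 011111111
Gen 3 (rule 101): 000000001
Gen 4 (rule 126): 000000011
Gen 5 (rule 101): 111111001
Gen 6 (rule 126): 100001111
Gen 7 (rule 101): 101100001
Gen 8 (rule 126): 111110011
Gen 9 (rule 101): 000010001
Gen 10 (rule 126): 000111011
Gen 11 (rule 101): 110001101
Gen 12 (rule 126): 111011111
Gen 13 (rule 101): 001100001
Gen 14 (rule 126): 011110011
Gen 15 (rule 101): 000010001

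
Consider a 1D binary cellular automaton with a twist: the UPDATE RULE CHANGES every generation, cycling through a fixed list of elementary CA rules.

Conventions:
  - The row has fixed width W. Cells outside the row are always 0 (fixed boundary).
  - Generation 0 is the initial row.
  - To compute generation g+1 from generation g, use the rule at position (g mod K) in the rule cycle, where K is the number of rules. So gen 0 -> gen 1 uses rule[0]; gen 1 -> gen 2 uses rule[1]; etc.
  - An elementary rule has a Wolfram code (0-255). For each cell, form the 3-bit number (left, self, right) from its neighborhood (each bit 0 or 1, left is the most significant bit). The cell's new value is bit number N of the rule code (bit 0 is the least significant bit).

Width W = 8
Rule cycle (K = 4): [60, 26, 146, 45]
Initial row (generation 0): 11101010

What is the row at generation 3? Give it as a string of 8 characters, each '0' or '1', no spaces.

Gen 0: 11101010
Gen 1 (rule 60): 10011111
Gen 2 (rule 26): 01110000
Gen 3 (rule 146): 10101000

Answer: 10101000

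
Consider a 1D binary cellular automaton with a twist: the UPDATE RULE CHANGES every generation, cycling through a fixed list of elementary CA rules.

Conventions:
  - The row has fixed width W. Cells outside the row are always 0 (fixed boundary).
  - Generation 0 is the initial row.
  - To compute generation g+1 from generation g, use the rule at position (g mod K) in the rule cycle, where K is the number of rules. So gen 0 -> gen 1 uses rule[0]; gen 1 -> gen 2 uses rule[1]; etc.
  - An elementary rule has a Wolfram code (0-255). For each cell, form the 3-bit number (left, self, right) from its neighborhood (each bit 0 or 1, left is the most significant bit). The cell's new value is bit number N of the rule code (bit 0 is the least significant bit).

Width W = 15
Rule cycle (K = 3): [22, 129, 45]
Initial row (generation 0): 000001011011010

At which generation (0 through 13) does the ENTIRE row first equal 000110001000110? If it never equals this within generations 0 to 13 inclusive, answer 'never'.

Gen 0: 000001011011010
Gen 1 (rule 22): 000011000000011
Gen 2 (rule 129): 111000011111000
Gen 3 (rule 45): 100011010000011
Gen 4 (rule 22): 110100011000100
Gen 5 (rule 129): 000001000010001
Gen 6 (rule 45): 111101011010101
Gen 7 (rule 22): 000001000010101
Gen 8 (rule 129): 111100011000000
Gen 9 (rule 45): 100001010011111
Gen 10 (rule 22): 110011011100000
Gen 11 (rule 129): 000000001001111
Gen 12 (rule 45): 111111101001000
Gen 13 (rule 22): 000000001111100

Answer: never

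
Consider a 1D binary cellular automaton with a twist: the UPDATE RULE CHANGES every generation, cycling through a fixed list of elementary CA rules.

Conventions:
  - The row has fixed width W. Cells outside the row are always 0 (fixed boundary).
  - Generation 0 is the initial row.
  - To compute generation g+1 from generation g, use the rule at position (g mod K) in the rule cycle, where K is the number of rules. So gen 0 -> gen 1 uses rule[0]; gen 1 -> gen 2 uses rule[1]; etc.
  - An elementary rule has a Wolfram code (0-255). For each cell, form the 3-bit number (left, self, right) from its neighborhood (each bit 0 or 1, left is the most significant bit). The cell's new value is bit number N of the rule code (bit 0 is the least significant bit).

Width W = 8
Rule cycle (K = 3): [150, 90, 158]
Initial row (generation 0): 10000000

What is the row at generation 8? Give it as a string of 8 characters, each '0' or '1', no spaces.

Gen 0: 10000000
Gen 1 (rule 150): 11000000
Gen 2 (rule 90): 11100000
Gen 3 (rule 158): 11010000
Gen 4 (rule 150): 00011000
Gen 5 (rule 90): 00111100
Gen 6 (rule 158): 01111010
Gen 7 (rule 150): 10110011
Gen 8 (rule 90): 00111111

Answer: 00111111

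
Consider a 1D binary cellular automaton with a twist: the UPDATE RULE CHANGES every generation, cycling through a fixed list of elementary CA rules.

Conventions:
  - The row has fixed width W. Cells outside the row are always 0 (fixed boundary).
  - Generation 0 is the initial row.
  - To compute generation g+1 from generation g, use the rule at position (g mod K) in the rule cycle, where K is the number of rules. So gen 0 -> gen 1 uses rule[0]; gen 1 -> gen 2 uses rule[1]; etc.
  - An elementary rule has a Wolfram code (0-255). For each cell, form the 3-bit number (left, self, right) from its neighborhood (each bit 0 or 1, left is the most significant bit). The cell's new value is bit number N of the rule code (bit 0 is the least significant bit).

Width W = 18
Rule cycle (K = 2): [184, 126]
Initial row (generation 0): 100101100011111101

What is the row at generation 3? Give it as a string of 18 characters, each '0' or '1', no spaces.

Answer: 111111111101001110

Derivation:
Gen 0: 100101100011111101
Gen 1 (rule 184): 010011010011111010
Gen 2 (rule 126): 111111111110001111
Gen 3 (rule 184): 111111111101001110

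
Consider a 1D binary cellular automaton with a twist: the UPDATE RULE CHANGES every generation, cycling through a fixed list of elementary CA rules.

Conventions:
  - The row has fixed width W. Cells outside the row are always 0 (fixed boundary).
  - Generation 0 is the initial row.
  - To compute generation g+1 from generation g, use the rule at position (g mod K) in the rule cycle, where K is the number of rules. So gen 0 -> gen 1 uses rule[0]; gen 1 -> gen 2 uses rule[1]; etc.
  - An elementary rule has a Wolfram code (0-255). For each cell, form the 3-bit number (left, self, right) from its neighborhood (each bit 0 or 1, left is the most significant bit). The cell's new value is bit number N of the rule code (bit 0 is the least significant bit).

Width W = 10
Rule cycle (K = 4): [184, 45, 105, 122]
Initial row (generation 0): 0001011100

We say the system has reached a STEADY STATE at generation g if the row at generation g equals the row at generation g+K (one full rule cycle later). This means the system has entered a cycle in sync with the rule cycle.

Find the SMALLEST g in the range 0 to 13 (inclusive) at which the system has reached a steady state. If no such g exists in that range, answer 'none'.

Gen 0: 0001011100
Gen 1 (rule 184): 0000111010
Gen 2 (rule 45): 1110100110
Gen 3 (rule 105): 1011000110
Gen 4 (rule 122): 0111101111
Gen 5 (rule 184): 0111011110
Gen 6 (rule 45): 0100110000
Gen 7 (rule 105): 0000110111
Gen 8 (rule 122): 0001111101
Gen 9 (rule 184): 0001111010
Gen 10 (rule 45): 1101000110
Gen 11 (rule 105): 1110010110
Gen 12 (rule 122): 1011101111
Gen 13 (rule 184): 0111011110
Gen 14 (rule 45): 0100110000
Gen 15 (rule 105): 0000110111
Gen 16 (rule 122): 0001111101
Gen 17 (rule 184): 0001111010

Answer: none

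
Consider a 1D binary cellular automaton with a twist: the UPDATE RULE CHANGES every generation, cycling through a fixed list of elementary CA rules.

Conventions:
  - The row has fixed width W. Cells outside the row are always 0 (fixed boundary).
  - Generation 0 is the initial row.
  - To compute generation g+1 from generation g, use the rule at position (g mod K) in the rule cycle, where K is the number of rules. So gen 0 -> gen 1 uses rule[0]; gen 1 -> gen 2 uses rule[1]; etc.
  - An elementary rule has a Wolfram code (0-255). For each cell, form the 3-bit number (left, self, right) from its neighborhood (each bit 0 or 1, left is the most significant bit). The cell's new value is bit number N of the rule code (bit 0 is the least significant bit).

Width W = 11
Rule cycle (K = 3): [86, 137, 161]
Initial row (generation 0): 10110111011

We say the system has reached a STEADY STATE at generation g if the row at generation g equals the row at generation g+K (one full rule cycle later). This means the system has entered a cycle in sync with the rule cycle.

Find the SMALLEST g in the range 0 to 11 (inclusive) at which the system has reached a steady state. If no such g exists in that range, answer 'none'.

Gen 0: 10110111011
Gen 1 (rule 86): 10010001001
Gen 2 (rule 137): 00000100000
Gen 3 (rule 161): 11110001111
Gen 4 (rule 86): 00011010001
Gen 5 (rule 137): 11010000100
Gen 6 (rule 161): 00100110001
Gen 7 (rule 86): 01111011011
Gen 8 (rule 137): 01110010010
Gen 9 (rule 161): 00100000000
Gen 10 (rule 86): 01110000000
Gen 11 (rule 137): 01100111111
Gen 12 (rule 161): 00000011110
Gen 13 (rule 86): 00000100011
Gen 14 (rule 137): 11110001010

Answer: none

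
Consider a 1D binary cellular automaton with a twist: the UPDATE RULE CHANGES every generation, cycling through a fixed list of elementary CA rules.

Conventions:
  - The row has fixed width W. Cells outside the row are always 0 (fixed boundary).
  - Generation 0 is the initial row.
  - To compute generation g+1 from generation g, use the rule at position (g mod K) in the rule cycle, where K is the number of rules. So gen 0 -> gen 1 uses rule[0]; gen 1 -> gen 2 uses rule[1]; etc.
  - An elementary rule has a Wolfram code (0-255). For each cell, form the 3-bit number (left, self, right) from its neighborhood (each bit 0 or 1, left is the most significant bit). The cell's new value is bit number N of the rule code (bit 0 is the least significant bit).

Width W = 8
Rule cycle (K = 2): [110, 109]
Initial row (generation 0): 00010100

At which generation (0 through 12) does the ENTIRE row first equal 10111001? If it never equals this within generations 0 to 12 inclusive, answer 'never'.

Gen 0: 00010100
Gen 1 (rule 110): 00111100
Gen 2 (rule 109): 10100101
Gen 3 (rule 110): 11101111
Gen 4 (rule 109): 10111001
Gen 5 (rule 110): 11101011
Gen 6 (rule 109): 10111111
Gen 7 (rule 110): 11100001
Gen 8 (rule 109): 10101101
Gen 9 (rule 110): 11111111
Gen 10 (rule 109): 10000001
Gen 11 (rule 110): 10000011
Gen 12 (rule 109): 10111011

Answer: 4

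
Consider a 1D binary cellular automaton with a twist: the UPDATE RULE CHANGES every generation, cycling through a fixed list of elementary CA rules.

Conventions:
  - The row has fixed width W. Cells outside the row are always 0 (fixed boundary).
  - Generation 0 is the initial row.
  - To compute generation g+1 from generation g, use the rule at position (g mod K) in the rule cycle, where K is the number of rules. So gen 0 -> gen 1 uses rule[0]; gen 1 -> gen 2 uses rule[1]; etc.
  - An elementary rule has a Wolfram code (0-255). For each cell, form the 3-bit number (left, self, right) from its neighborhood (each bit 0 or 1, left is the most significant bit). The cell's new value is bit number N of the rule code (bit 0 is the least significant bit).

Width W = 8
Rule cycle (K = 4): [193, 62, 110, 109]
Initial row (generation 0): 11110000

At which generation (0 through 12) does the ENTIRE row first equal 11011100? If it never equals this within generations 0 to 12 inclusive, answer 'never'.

Answer: 3

Derivation:
Gen 0: 11110000
Gen 1 (rule 193): 01110111
Gen 2 (rule 62): 11001100
Gen 3 (rule 110): 11011100
Gen 4 (rule 109): 11110101
Gen 5 (rule 193): 01110000
Gen 6 (rule 62): 11001000
Gen 7 (rule 110): 11011000
Gen 8 (rule 109): 11111011
Gen 9 (rule 193): 01111001
Gen 10 (rule 62): 11000111
Gen 11 (rule 110): 11001101
Gen 12 (rule 109): 11001111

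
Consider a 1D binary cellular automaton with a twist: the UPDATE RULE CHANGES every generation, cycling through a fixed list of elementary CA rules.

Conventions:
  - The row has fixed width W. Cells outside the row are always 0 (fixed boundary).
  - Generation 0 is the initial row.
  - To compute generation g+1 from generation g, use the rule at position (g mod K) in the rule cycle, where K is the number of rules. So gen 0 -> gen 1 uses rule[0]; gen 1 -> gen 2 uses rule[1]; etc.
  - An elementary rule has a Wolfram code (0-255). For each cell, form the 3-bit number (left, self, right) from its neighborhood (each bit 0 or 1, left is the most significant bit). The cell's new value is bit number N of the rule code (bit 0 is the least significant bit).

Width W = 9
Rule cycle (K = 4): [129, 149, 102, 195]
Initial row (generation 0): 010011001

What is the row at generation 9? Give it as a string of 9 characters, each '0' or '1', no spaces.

Gen 0: 010011001
Gen 1 (rule 129): 000000000
Gen 2 (rule 149): 111111111
Gen 3 (rule 102): 000000001
Gen 4 (rule 195): 111111110
Gen 5 (rule 129): 011111100
Gen 6 (rule 149): 001111011
Gen 7 (rule 102): 010001101
Gen 8 (rule 195): 100110100
Gen 9 (rule 129): 000000001

Answer: 000000001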